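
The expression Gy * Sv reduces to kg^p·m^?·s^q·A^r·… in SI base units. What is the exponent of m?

Gy = m²·s⁻².
Sv = m²·s⁻².
Combining: Gy·Sv = (m²·s⁻²) · (m²·s⁻²) = m⁴·s⁻⁴.
The exponent of m is 4.

4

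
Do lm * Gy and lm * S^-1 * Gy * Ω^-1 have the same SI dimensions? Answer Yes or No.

Yes

Left side:
  lm = cd.
  Gy = m²·s⁻².
  Combining: lm·Gy = cd · (m²·s⁻²) = m²·s⁻²·cd.
Right side:
  lm = cd.
  S = kg⁻¹·m⁻²·s³·A².
  So S⁻¹ = kg·m²·s⁻³·A⁻².
  Gy = m²·s⁻².
  Ω = kg·m²·s⁻³·A⁻².
  So Ω⁻¹ = kg⁻¹·m⁻²·s³·A².
  Combining: lm·S⁻¹·Gy·Ω⁻¹ = cd · (kg·m²·s⁻³·A⁻²) · (m²·s⁻²) · (kg⁻¹·m⁻²·s³·A²) = m²·s⁻²·cd.
Both reduce to m²·s⁻²·cd.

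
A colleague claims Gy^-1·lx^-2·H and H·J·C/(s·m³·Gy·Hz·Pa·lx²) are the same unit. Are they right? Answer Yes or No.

Left side:
  Gy = J/kg (absorbed dose = energy per mass),
      = m²·s⁻².
  So Gy⁻¹ = m⁻²·s².
  lx = lm/m² (illuminance = luminous flux per area),
      = m⁻²·cd.
  So lx⁻² = m⁴·cd⁻².
  H = Wb/A (inductance = flux per current),
      = kg·m²·s⁻²·A⁻².
  Combining: Gy⁻¹·lx⁻²·H = (m⁻²·s²) · (m⁴·cd⁻²) · (kg·m²·s⁻²·A⁻²) = kg·m⁴·A⁻²·cd⁻².
Right side:
  H = Wb/A (inductance = flux per current),
      = kg·m²·s⁻²·A⁻².
  Gy = J/kg (absorbed dose = energy per mass),
      = m²·s⁻².
  So Gy⁻¹ = m⁻²·s².
  Hz = 1/s = s⁻¹ (frequency is cycles per second).
  So Hz⁻¹ = s.
  Pa = N/m² (pressure = force per area),
      = kg·m⁻¹·s⁻².
  So Pa⁻¹ = kg⁻¹·m·s².
  J = N·m (work = force × distance),
      = kg·m²·s⁻².
  C = A·s = s·A (charge = current × time).
  lx = lm/m² (illuminance = luminous flux per area),
      = m⁻²·cd.
  So lx⁻² = m⁴·cd⁻².
  Combining: H·s⁻¹·m⁻³·Gy⁻¹·Hz⁻¹·Pa⁻¹·J·C·lx⁻² = (kg·m²·s⁻²·A⁻²) · s⁻¹ · m⁻³ · (m⁻²·s²) · s · (kg⁻¹·m·s²) · (kg·m²·s⁻²) · (s·A) · (m⁴·cd⁻²) = kg·m⁴·s·A⁻¹·cd⁻².
Left is kg·m⁴·A⁻²·cd⁻²; right is kg·m⁴·s·A⁻¹·cd⁻² — different.

No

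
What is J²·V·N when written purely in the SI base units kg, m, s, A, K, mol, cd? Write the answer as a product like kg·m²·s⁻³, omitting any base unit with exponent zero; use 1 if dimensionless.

J = N·m (work = force × distance),
    = kg·m²·s⁻².
So J² = kg²·m⁴·s⁻⁴.
V = W/A (potential = power per current),
    = kg·m²·s⁻³·A⁻¹.
N = kg·m/s² = kg·m·s⁻² (force = mass × acceleration).
Combining: J²·V·N = (kg²·m⁴·s⁻⁴) · (kg·m²·s⁻³·A⁻¹) · (kg·m·s⁻²) = kg⁴·m⁷·s⁻⁹·A⁻¹.

kg⁴·m⁷·s⁻⁹·A⁻¹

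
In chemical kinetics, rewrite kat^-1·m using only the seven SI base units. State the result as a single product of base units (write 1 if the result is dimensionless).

kat = s⁻¹·mol.
So kat⁻¹ = s·mol⁻¹.
Combining: kat⁻¹·m = (s·mol⁻¹) · m = m·s·mol⁻¹.

m·s·mol⁻¹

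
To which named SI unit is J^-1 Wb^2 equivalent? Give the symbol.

H

J = N·m (work = force × distance),
    = kg·m²·s⁻².
So J⁻¹ = kg⁻¹·m⁻²·s².
Wb = V·s (flux: a volt is a weber per second),
    = kg·m²·s⁻²·A⁻¹.
So Wb² = kg²·m⁴·s⁻⁴·A⁻².
Combining: J⁻¹·Wb² = (kg⁻¹·m⁻²·s²) · (kg²·m⁴·s⁻⁴·A⁻²) = kg·m²·s⁻²·A⁻².
kg·m²·s⁻²·A⁻² is the base-SI form of the henry.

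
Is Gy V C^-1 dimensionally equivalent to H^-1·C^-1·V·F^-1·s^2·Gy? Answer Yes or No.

Yes

Left side:
  Gy = m²·s⁻².
  V = kg·m²·s⁻³·A⁻¹.
  C = s·A.
  So C⁻¹ = s⁻¹·A⁻¹.
  Combining: Gy·V·C⁻¹ = (m²·s⁻²) · (kg·m²·s⁻³·A⁻¹) · (s⁻¹·A⁻¹) = kg·m⁴·s⁻⁶·A⁻².
Right side:
  H = kg·m²·s⁻²·A⁻².
  So H⁻¹ = kg⁻¹·m⁻²·s²·A².
  C = s·A.
  So C⁻¹ = s⁻¹·A⁻¹.
  V = kg·m²·s⁻³·A⁻¹.
  F = kg⁻¹·m⁻²·s⁴·A².
  So F⁻¹ = kg·m²·s⁻⁴·A⁻².
  Gy = m²·s⁻².
  Combining: H⁻¹·C⁻¹·V·F⁻¹·s²·Gy = (kg⁻¹·m⁻²·s²·A²) · (s⁻¹·A⁻¹) · (kg·m²·s⁻³·A⁻¹) · (kg·m²·s⁻⁴·A⁻²) · s² · (m²·s⁻²) = kg·m⁴·s⁻⁶·A⁻².
Both reduce to kg·m⁴·s⁻⁶·A⁻².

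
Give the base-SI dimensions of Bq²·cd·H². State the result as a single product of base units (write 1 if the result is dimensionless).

kg²·m⁴·s⁻⁶·A⁻⁴·cd

Bq = 1/s = s⁻¹ (activity is decays per second).
So Bq² = s⁻².
H = Wb/A (inductance = flux per current),
    = kg·m²·s⁻²·A⁻².
So H² = kg²·m⁴·s⁻⁴·A⁻⁴.
Combining: Bq²·cd·H² = s⁻² · cd · (kg²·m⁴·s⁻⁴·A⁻⁴) = kg²·m⁴·s⁻⁶·A⁻⁴·cd.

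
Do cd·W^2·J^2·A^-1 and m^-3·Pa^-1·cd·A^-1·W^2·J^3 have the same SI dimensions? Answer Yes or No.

Yes

Left side:
  W = kg·m²·s⁻³.
  So W² = kg²·m⁴·s⁻⁶.
  J = kg·m²·s⁻².
  So J² = kg²·m⁴·s⁻⁴.
  Combining: cd·W²·J²·A⁻¹ = cd · (kg²·m⁴·s⁻⁶) · (kg²·m⁴·s⁻⁴) · A⁻¹ = kg⁴·m⁸·s⁻¹⁰·A⁻¹·cd.
Right side:
  Pa = N/m² (pressure = force per area),
      = kg·m⁻¹·s⁻².
  So Pa⁻¹ = kg⁻¹·m·s².
  W = J/s (power = energy per time),
      = kg·m²·s⁻³.
  So W² = kg²·m⁴·s⁻⁶.
  J = N·m (work = force × distance),
      = kg·m²·s⁻².
  So J³ = kg³·m⁶·s⁻⁶.
  Combining: m⁻³·Pa⁻¹·cd·A⁻¹·W²·J³ = m⁻³ · (kg⁻¹·m·s²) · cd · A⁻¹ · (kg²·m⁴·s⁻⁶) · (kg³·m⁶·s⁻⁶) = kg⁴·m⁸·s⁻¹⁰·A⁻¹·cd.
Both reduce to kg⁴·m⁸·s⁻¹⁰·A⁻¹·cd.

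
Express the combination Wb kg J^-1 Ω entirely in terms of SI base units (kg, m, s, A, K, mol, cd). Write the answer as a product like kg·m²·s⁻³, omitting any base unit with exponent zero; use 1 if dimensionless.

kg²·m²·s⁻³·A⁻³

Wb = kg·m²·s⁻²·A⁻¹.
J = kg·m²·s⁻².
So J⁻¹ = kg⁻¹·m⁻²·s².
Ω = kg·m²·s⁻³·A⁻².
Combining: Wb·kg·J⁻¹·Ω = (kg·m²·s⁻²·A⁻¹) · kg · (kg⁻¹·m⁻²·s²) · (kg·m²·s⁻³·A⁻²) = kg²·m²·s⁻³·A⁻³.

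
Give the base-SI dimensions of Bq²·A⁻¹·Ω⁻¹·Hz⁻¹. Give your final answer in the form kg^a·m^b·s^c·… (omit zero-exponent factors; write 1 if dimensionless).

kg⁻¹·m⁻²·s²·A

Bq = 1/s = s⁻¹ (activity is decays per second).
So Bq² = s⁻².
Ω = V/A (resistance = voltage per current),
    = kg·m²·s⁻³·A⁻².
So Ω⁻¹ = kg⁻¹·m⁻²·s³·A².
Hz = 1/s = s⁻¹ (frequency is cycles per second).
So Hz⁻¹ = s.
Combining: Bq²·A⁻¹·Ω⁻¹·Hz⁻¹ = s⁻² · A⁻¹ · (kg⁻¹·m⁻²·s³·A²) · s = kg⁻¹·m⁻²·s²·A.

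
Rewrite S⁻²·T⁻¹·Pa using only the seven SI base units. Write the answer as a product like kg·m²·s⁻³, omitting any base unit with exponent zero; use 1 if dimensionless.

S = 1/Ω (conductance is reciprocal resistance),
    = kg⁻¹·m⁻²·s³·A².
So S⁻² = kg²·m⁴·s⁻⁶·A⁻⁴.
T = Wb/m² (flux density = flux per area),
    = kg·s⁻²·A⁻¹.
So T⁻¹ = kg⁻¹·s²·A.
Pa = N/m² (pressure = force per area),
    = kg·m⁻¹·s⁻².
Combining: S⁻²·T⁻¹·Pa = (kg²·m⁴·s⁻⁶·A⁻⁴) · (kg⁻¹·s²·A) · (kg·m⁻¹·s⁻²) = kg²·m³·s⁻⁶·A⁻³.

kg²·m³·s⁻⁶·A⁻³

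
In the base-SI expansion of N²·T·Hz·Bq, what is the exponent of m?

2

N = kg·m·s⁻².
So N² = kg²·m²·s⁻⁴.
T = kg·s⁻²·A⁻¹.
Hz = s⁻¹.
Bq = s⁻¹.
Combining: N²·T·Hz·Bq = (kg²·m²·s⁻⁴) · (kg·s⁻²·A⁻¹) · s⁻¹ · s⁻¹ = kg³·m²·s⁻⁸·A⁻¹.
The exponent of m is 2.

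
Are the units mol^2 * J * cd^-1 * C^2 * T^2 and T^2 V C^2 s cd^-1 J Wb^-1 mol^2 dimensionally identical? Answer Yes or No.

Left side:
  J = N·m (work = force × distance),
      = kg·m²·s⁻².
  C = A·s = s·A (charge = current × time).
  So C² = s²·A².
  T = Wb/m² (flux density = flux per area),
      = kg·s⁻²·A⁻¹.
  So T² = kg²·s⁻⁴·A⁻².
  Combining: mol²·J·cd⁻¹·C²·T² = mol² · (kg·m²·s⁻²) · cd⁻¹ · (s²·A²) · (kg²·s⁻⁴·A⁻²) = kg³·m²·s⁻⁴·mol²·cd⁻¹.
Right side:
  T = kg·s⁻²·A⁻¹.
  So T² = kg²·s⁻⁴·A⁻².
  V = kg·m²·s⁻³·A⁻¹.
  C = s·A.
  So C² = s²·A².
  J = kg·m²·s⁻².
  Wb = kg·m²·s⁻²·A⁻¹.
  So Wb⁻¹ = kg⁻¹·m⁻²·s²·A.
  Combining: T²·V·C²·s·cd⁻¹·J·Wb⁻¹·mol² = (kg²·s⁻⁴·A⁻²) · (kg·m²·s⁻³·A⁻¹) · (s²·A²) · s · cd⁻¹ · (kg·m²·s⁻²) · (kg⁻¹·m⁻²·s²·A) · mol² = kg³·m²·s⁻⁴·mol²·cd⁻¹.
Both reduce to kg³·m²·s⁻⁴·mol²·cd⁻¹.

Yes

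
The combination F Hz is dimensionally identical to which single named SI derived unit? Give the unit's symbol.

F = kg⁻¹·m⁻²·s⁴·A².
Hz = s⁻¹.
Combining: F·Hz = (kg⁻¹·m⁻²·s⁴·A²) · s⁻¹ = kg⁻¹·m⁻²·s³·A².
kg⁻¹·m⁻²·s³·A² is the base-SI form of the siemens.

S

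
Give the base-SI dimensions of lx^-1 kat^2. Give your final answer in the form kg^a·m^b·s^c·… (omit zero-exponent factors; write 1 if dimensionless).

m²·s⁻²·mol²·cd⁻¹

lx = m⁻²·cd.
So lx⁻¹ = m²·cd⁻¹.
kat = s⁻¹·mol.
So kat² = s⁻²·mol².
Combining: lx⁻¹·kat² = (m²·cd⁻¹) · (s⁻²·mol²) = m²·s⁻²·mol²·cd⁻¹.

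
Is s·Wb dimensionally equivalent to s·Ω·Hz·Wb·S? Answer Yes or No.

Left side:
  Wb = kg·m²·s⁻²·A⁻¹.
  Combining: s·Wb = s · (kg·m²·s⁻²·A⁻¹) = kg·m²·s⁻¹·A⁻¹.
Right side:
  Ω = kg·m²·s⁻³·A⁻².
  Hz = s⁻¹.
  Wb = kg·m²·s⁻²·A⁻¹.
  S = kg⁻¹·m⁻²·s³·A².
  Combining: s·Ω·Hz·Wb·S = s · (kg·m²·s⁻³·A⁻²) · s⁻¹ · (kg·m²·s⁻²·A⁻¹) · (kg⁻¹·m⁻²·s³·A²) = kg·m²·s⁻²·A⁻¹.
Left is kg·m²·s⁻¹·A⁻¹; right is kg·m²·s⁻²·A⁻¹ — different.

No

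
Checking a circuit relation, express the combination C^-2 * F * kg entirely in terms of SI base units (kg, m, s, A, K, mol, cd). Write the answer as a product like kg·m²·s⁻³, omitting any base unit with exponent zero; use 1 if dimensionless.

m⁻²·s²

C = s·A.
So C⁻² = s⁻²·A⁻².
F = kg⁻¹·m⁻²·s⁴·A².
Combining: C⁻²·F·kg = (s⁻²·A⁻²) · (kg⁻¹·m⁻²·s⁴·A²) · kg = m⁻²·s².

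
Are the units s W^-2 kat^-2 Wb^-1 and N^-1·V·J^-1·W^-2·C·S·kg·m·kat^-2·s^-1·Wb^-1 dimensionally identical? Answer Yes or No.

No

Left side:
  W = J/s (power = energy per time),
      = kg·m²·s⁻³.
  So W⁻² = kg⁻²·m⁻⁴·s⁶.
  kat = mol/s = s⁻¹·mol (catalytic activity).
  So kat⁻² = s²·mol⁻².
  Wb = V·s (flux: a volt is a weber per second),
      = kg·m²·s⁻²·A⁻¹.
  So Wb⁻¹ = kg⁻¹·m⁻²·s²·A.
  Combining: s·W⁻²·kat⁻²·Wb⁻¹ = s · (kg⁻²·m⁻⁴·s⁶) · (s²·mol⁻²) · (kg⁻¹·m⁻²·s²·A) = kg⁻³·m⁻⁶·s¹¹·A·mol⁻².
Right side:
  N = kg·m·s⁻².
  So N⁻¹ = kg⁻¹·m⁻¹·s².
  V = kg·m²·s⁻³·A⁻¹.
  J = kg·m²·s⁻².
  So J⁻¹ = kg⁻¹·m⁻²·s².
  W = kg·m²·s⁻³.
  So W⁻² = kg⁻²·m⁻⁴·s⁶.
  C = s·A.
  S = kg⁻¹·m⁻²·s³·A².
  kat = s⁻¹·mol.
  So kat⁻² = s²·mol⁻².
  Wb = kg·m²·s⁻²·A⁻¹.
  So Wb⁻¹ = kg⁻¹·m⁻²·s²·A.
  Combining: N⁻¹·V·J⁻¹·W⁻²·C·S·kg·m·kat⁻²·s⁻¹·Wb⁻¹ = (kg⁻¹·m⁻¹·s²) · (kg·m²·s⁻³·A⁻¹) · (kg⁻¹·m⁻²·s²) · (kg⁻²·m⁻⁴·s⁶) · (s·A) · (kg⁻¹·m⁻²·s³·A²) · kg · m · (s²·mol⁻²) · s⁻¹ · (kg⁻¹·m⁻²·s²·A) = kg⁻⁴·m⁻⁸·s¹⁴·A³·mol⁻².
Left is kg⁻³·m⁻⁶·s¹¹·A·mol⁻²; right is kg⁻⁴·m⁻⁸·s¹⁴·A³·mol⁻² — different.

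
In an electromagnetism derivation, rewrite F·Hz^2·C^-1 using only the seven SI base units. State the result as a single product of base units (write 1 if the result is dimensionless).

kg⁻¹·m⁻²·s·A

F = kg⁻¹·m⁻²·s⁴·A².
Hz = s⁻¹.
So Hz² = s⁻².
C = s·A.
So C⁻¹ = s⁻¹·A⁻¹.
Combining: F·Hz²·C⁻¹ = (kg⁻¹·m⁻²·s⁴·A²) · s⁻² · (s⁻¹·A⁻¹) = kg⁻¹·m⁻²·s·A.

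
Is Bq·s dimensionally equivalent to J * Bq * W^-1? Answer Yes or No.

Yes

Left side:
  Bq = 1/s = s⁻¹ (activity is decays per second).
  Combining: Bq·s = s⁻¹ · s = 1.
Right side:
  J = N·m (work = force × distance),
      = kg·m²·s⁻².
  Bq = 1/s = s⁻¹ (activity is decays per second).
  W = J/s (power = energy per time),
      = kg·m²·s⁻³.
  So W⁻¹ = kg⁻¹·m⁻²·s³.
  Combining: J·Bq·W⁻¹ = (kg·m²·s⁻²) · s⁻¹ · (kg⁻¹·m⁻²·s³) = 1.
Both reduce to 1.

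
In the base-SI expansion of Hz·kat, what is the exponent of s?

-2

Hz = 1/s = s⁻¹ (frequency is cycles per second).
kat = mol/s = s⁻¹·mol (catalytic activity).
Combining: Hz·kat = s⁻¹ · (s⁻¹·mol) = s⁻²·mol.
The exponent of s is -2.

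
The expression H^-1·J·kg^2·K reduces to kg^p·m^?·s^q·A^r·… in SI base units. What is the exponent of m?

H = kg·m²·s⁻²·A⁻².
So H⁻¹ = kg⁻¹·m⁻²·s²·A².
J = kg·m²·s⁻².
Combining: H⁻¹·J·kg²·K = (kg⁻¹·m⁻²·s²·A²) · (kg·m²·s⁻²) · kg² · K = kg²·A²·K.
The exponent of m is 0.

0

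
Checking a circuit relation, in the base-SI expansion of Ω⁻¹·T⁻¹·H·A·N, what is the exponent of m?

1

Ω = kg·m²·s⁻³·A⁻².
So Ω⁻¹ = kg⁻¹·m⁻²·s³·A².
T = kg·s⁻²·A⁻¹.
So T⁻¹ = kg⁻¹·s²·A.
H = kg·m²·s⁻²·A⁻².
N = kg·m·s⁻².
Combining: Ω⁻¹·T⁻¹·H·A·N = (kg⁻¹·m⁻²·s³·A²) · (kg⁻¹·s²·A) · (kg·m²·s⁻²·A⁻²) · A · (kg·m·s⁻²) = m·s·A².
The exponent of m is 1.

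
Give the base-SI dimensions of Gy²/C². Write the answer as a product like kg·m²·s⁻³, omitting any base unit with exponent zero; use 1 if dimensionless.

m⁴·s⁻⁶·A⁻²

C = s·A.
So C⁻² = s⁻²·A⁻².
Gy = m²·s⁻².
So Gy² = m⁴·s⁻⁴.
Combining: C⁻²·Gy² = (s⁻²·A⁻²) · (m⁴·s⁻⁴) = m⁴·s⁻⁶·A⁻².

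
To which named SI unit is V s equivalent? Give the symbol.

V = kg·m²·s⁻³·A⁻¹.
Combining: V·s = (kg·m²·s⁻³·A⁻¹) · s = kg·m²·s⁻²·A⁻¹.
kg·m²·s⁻²·A⁻¹ is the base-SI form of the weber.

Wb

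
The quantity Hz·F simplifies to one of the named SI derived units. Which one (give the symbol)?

Hz = 1/s = s⁻¹ (frequency is cycles per second).
F = C/V (capacitance = charge per voltage),
    = A·s/(kg·m²·s⁻³·A⁻¹) (substituting C and V),
    = kg⁻¹·m⁻²·s⁴·A².
Combining: Hz·F = s⁻¹ · (kg⁻¹·m⁻²·s⁴·A²) = kg⁻¹·m⁻²·s³·A².
kg⁻¹·m⁻²·s³·A² is the base-SI form of the siemens.

S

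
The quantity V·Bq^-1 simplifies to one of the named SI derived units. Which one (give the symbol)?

V = W/A (potential = power per current),
    = kg·m²·s⁻³·A⁻¹.
Bq = 1/s = s⁻¹ (activity is decays per second).
So Bq⁻¹ = s.
Combining: V·Bq⁻¹ = (kg·m²·s⁻³·A⁻¹) · s = kg·m²·s⁻²·A⁻¹.
kg·m²·s⁻²·A⁻¹ is the base-SI form of the weber.

Wb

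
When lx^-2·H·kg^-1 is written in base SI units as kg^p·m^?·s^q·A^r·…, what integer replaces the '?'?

lx = lm/m² (illuminance = luminous flux per area),
    = m⁻²·cd.
So lx⁻² = m⁴·cd⁻².
H = Wb/A (inductance = flux per current),
    = kg·m²·s⁻²·A⁻².
Combining: lx⁻²·H·kg⁻¹ = (m⁴·cd⁻²) · (kg·m²·s⁻²·A⁻²) · kg⁻¹ = m⁶·s⁻²·A⁻²·cd⁻².
The exponent of m is 6.

6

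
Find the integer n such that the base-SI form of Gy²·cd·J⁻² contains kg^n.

-2

Gy = J/kg (absorbed dose = energy per mass),
    = m²·s⁻².
So Gy² = m⁴·s⁻⁴.
J = N·m (work = force × distance),
    = kg·m²·s⁻².
So J⁻² = kg⁻²·m⁻⁴·s⁴.
Combining: Gy²·cd·J⁻² = (m⁴·s⁻⁴) · cd · (kg⁻²·m⁻⁴·s⁴) = kg⁻²·cd.
The exponent of kg is -2.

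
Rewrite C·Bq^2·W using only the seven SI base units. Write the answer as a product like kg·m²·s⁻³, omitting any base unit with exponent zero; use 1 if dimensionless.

C = A·s = s·A (charge = current × time).
Bq = 1/s = s⁻¹ (activity is decays per second).
So Bq² = s⁻².
W = J/s (power = energy per time),
    = kg·m²·s⁻³.
Combining: C·Bq²·W = (s·A) · s⁻² · (kg·m²·s⁻³) = kg·m²·s⁻⁴·A.

kg·m²·s⁻⁴·A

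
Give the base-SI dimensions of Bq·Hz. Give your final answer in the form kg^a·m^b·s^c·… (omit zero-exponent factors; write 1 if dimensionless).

Bq = s⁻¹.
Hz = s⁻¹.
Combining: Bq·Hz = s⁻¹ · s⁻¹ = s⁻².

s⁻²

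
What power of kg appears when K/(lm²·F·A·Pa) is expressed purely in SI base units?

lm = cd.
So lm⁻² = cd⁻².
F = kg⁻¹·m⁻²·s⁴·A².
So F⁻¹ = kg·m²·s⁻⁴·A⁻².
Pa = kg·m⁻¹·s⁻².
So Pa⁻¹ = kg⁻¹·m·s².
Combining: K·lm⁻²·F⁻¹·A⁻¹·Pa⁻¹ = K · cd⁻² · (kg·m²·s⁻⁴·A⁻²) · A⁻¹ · (kg⁻¹·m·s²) = m³·s⁻²·A⁻³·K·cd⁻².
The exponent of kg is 0.

0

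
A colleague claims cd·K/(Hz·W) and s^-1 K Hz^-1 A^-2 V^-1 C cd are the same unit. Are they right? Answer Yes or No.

Left side:
  Hz = s⁻¹.
  So Hz⁻¹ = s.
  W = kg·m²·s⁻³.
  So W⁻¹ = kg⁻¹·m⁻²·s³.
  Combining: Hz⁻¹·cd·K·W⁻¹ = s · cd · K · (kg⁻¹·m⁻²·s³) = kg⁻¹·m⁻²·s⁴·K·cd.
Right side:
  Hz = s⁻¹.
  So Hz⁻¹ = s.
  V = kg·m²·s⁻³·A⁻¹.
  So V⁻¹ = kg⁻¹·m⁻²·s³·A.
  C = s·A.
  Combining: s⁻¹·K·Hz⁻¹·A⁻²·V⁻¹·C·cd = s⁻¹ · K · s · A⁻² · (kg⁻¹·m⁻²·s³·A) · (s·A) · cd = kg⁻¹·m⁻²·s⁴·K·cd.
Both reduce to kg⁻¹·m⁻²·s⁴·K·cd.

Yes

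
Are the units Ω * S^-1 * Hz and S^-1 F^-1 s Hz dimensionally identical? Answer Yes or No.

Yes

Left side:
  Ω = kg·m²·s⁻³·A⁻².
  S = kg⁻¹·m⁻²·s³·A².
  So S⁻¹ = kg·m²·s⁻³·A⁻².
  Hz = s⁻¹.
  Combining: Ω·S⁻¹·Hz = (kg·m²·s⁻³·A⁻²) · (kg·m²·s⁻³·A⁻²) · s⁻¹ = kg²·m⁴·s⁻⁷·A⁻⁴.
Right side:
  S = kg⁻¹·m⁻²·s³·A².
  So S⁻¹ = kg·m²·s⁻³·A⁻².
  F = kg⁻¹·m⁻²·s⁴·A².
  So F⁻¹ = kg·m²·s⁻⁴·A⁻².
  Hz = s⁻¹.
  Combining: S⁻¹·F⁻¹·s·Hz = (kg·m²·s⁻³·A⁻²) · (kg·m²·s⁻⁴·A⁻²) · s · s⁻¹ = kg²·m⁴·s⁻⁷·A⁻⁴.
Both reduce to kg²·m⁴·s⁻⁷·A⁻⁴.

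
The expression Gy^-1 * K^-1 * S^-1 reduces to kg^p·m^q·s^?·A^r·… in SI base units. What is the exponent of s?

-1

Gy = J/kg (absorbed dose = energy per mass),
    = m²·s⁻².
So Gy⁻¹ = m⁻²·s².
S = 1/Ω (conductance is reciprocal resistance),
    = kg⁻¹·m⁻²·s³·A².
So S⁻¹ = kg·m²·s⁻³·A⁻².
Combining: Gy⁻¹·K⁻¹·S⁻¹ = (m⁻²·s²) · K⁻¹ · (kg·m²·s⁻³·A⁻²) = kg·s⁻¹·A⁻²·K⁻¹.
The exponent of s is -1.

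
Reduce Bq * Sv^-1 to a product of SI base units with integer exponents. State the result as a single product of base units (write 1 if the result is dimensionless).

Bq = s⁻¹.
Sv = m²·s⁻².
So Sv⁻¹ = m⁻²·s².
Combining: Bq·Sv⁻¹ = s⁻¹ · (m⁻²·s²) = m⁻²·s.

m⁻²·s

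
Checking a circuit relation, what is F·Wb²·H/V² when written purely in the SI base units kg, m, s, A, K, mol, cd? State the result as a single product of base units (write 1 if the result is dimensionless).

F = kg⁻¹·m⁻²·s⁴·A².
Wb = kg·m²·s⁻²·A⁻¹.
So Wb² = kg²·m⁴·s⁻⁴·A⁻².
H = kg·m²·s⁻²·A⁻².
V = kg·m²·s⁻³·A⁻¹.
So V⁻² = kg⁻²·m⁻⁴·s⁶·A².
Combining: F·Wb²·H·V⁻² = (kg⁻¹·m⁻²·s⁴·A²) · (kg²·m⁴·s⁻⁴·A⁻²) · (kg·m²·s⁻²·A⁻²) · (kg⁻²·m⁻⁴·s⁶·A²) = s⁴.

s⁴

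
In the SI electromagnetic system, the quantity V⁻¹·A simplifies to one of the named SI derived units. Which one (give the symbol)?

S

V = W/A (potential = power per current),
    = kg·m²·s⁻³·A⁻¹.
So V⁻¹ = kg⁻¹·m⁻²·s³·A.
Combining: V⁻¹·A = (kg⁻¹·m⁻²·s³·A) · A = kg⁻¹·m⁻²·s³·A².
kg⁻¹·m⁻²·s³·A² is the base-SI form of the siemens.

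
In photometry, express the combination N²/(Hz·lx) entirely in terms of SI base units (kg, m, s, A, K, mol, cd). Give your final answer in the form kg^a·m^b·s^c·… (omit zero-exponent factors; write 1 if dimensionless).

kg²·m⁴·s⁻³·cd⁻¹

Hz = 1/s = s⁻¹ (frequency is cycles per second).
So Hz⁻¹ = s.
N = kg·m/s² = kg·m·s⁻² (force = mass × acceleration).
So N² = kg²·m²·s⁻⁴.
lx = lm/m² (illuminance = luminous flux per area),
    = m⁻²·cd.
So lx⁻¹ = m²·cd⁻¹.
Combining: Hz⁻¹·N²·lx⁻¹ = s · (kg²·m²·s⁻⁴) · (m²·cd⁻¹) = kg²·m⁴·s⁻³·cd⁻¹.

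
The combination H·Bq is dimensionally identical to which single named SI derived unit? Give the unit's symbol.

H = Wb/A (inductance = flux per current),
    = kg·m²·s⁻²·A⁻².
Bq = 1/s = s⁻¹ (activity is decays per second).
Combining: H·Bq = (kg·m²·s⁻²·A⁻²) · s⁻¹ = kg·m²·s⁻³·A⁻².
kg·m²·s⁻³·A⁻² is the base-SI form of the ohm.

Ω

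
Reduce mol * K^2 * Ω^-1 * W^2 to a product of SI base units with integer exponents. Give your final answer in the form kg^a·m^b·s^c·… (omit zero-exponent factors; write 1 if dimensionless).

Ω = V/A (resistance = voltage per current),
    = kg·m²·s⁻³·A⁻².
So Ω⁻¹ = kg⁻¹·m⁻²·s³·A².
W = J/s (power = energy per time),
    = kg·m²·s⁻³.
So W² = kg²·m⁴·s⁻⁶.
Combining: mol·K²·Ω⁻¹·W² = mol · K² · (kg⁻¹·m⁻²·s³·A²) · (kg²·m⁴·s⁻⁶) = kg·m²·s⁻³·A²·K²·mol.

kg·m²·s⁻³·A²·K²·mol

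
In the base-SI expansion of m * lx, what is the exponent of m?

lx = lm/m² (illuminance = luminous flux per area),
    = m⁻²·cd.
Combining: m·lx = m · (m⁻²·cd) = m⁻¹·cd.
The exponent of m is -1.

-1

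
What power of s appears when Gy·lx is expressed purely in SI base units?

-2

Gy = J/kg (absorbed dose = energy per mass),
    = m²·s⁻².
lx = lm/m² (illuminance = luminous flux per area),
    = m⁻²·cd.
Combining: Gy·lx = (m²·s⁻²) · (m⁻²·cd) = s⁻²·cd.
The exponent of s is -2.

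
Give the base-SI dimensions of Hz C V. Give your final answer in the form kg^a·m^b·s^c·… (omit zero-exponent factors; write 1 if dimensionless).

kg·m²·s⁻³

Hz = s⁻¹.
C = s·A.
V = kg·m²·s⁻³·A⁻¹.
Combining: Hz·C·V = s⁻¹ · (s·A) · (kg·m²·s⁻³·A⁻¹) = kg·m²·s⁻³.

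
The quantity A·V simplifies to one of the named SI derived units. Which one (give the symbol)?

V = kg·m²·s⁻³·A⁻¹.
Combining: A·V = A · (kg·m²·s⁻³·A⁻¹) = kg·m²·s⁻³.
kg·m²·s⁻³ is the base-SI form of the watt.

W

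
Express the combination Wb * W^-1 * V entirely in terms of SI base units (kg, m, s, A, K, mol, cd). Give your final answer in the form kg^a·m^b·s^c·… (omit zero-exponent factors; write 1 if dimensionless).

Wb = V·s (flux: a volt is a weber per second),
    = kg·m²·s⁻²·A⁻¹.
W = J/s (power = energy per time),
    = kg·m²·s⁻³.
So W⁻¹ = kg⁻¹·m⁻²·s³.
V = W/A (potential = power per current),
    = kg·m²·s⁻³·A⁻¹.
Combining: Wb·W⁻¹·V = (kg·m²·s⁻²·A⁻¹) · (kg⁻¹·m⁻²·s³) · (kg·m²·s⁻³·A⁻¹) = kg·m²·s⁻²·A⁻².

kg·m²·s⁻²·A⁻²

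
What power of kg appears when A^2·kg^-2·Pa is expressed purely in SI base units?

-1

Pa = kg·m⁻¹·s⁻².
Combining: A²·kg⁻²·Pa = A² · kg⁻² · (kg·m⁻¹·s⁻²) = kg⁻¹·m⁻¹·s⁻²·A².
The exponent of kg is -1.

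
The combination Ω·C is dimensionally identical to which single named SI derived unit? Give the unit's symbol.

Ω = kg·m²·s⁻³·A⁻².
C = s·A.
Combining: Ω·C = (kg·m²·s⁻³·A⁻²) · (s·A) = kg·m²·s⁻²·A⁻¹.
kg·m²·s⁻²·A⁻¹ is the base-SI form of the weber.

Wb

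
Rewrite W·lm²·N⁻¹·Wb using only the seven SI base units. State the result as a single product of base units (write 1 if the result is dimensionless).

kg·m³·s⁻³·A⁻¹·cd²

W = kg·m²·s⁻³.
lm = cd.
So lm² = cd².
N = kg·m·s⁻².
So N⁻¹ = kg⁻¹·m⁻¹·s².
Wb = kg·m²·s⁻²·A⁻¹.
Combining: W·lm²·N⁻¹·Wb = (kg·m²·s⁻³) · cd² · (kg⁻¹·m⁻¹·s²) · (kg·m²·s⁻²·A⁻¹) = kg·m³·s⁻³·A⁻¹·cd².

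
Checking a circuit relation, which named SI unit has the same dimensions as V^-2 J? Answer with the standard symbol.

F

V = W/A (potential = power per current),
    = kg·m²·s⁻³·A⁻¹.
So V⁻² = kg⁻²·m⁻⁴·s⁶·A².
J = N·m (work = force × distance),
    = kg·m²·s⁻².
Combining: V⁻²·J = (kg⁻²·m⁻⁴·s⁶·A²) · (kg·m²·s⁻²) = kg⁻¹·m⁻²·s⁴·A².
kg⁻¹·m⁻²·s⁴·A² is the base-SI form of the farad.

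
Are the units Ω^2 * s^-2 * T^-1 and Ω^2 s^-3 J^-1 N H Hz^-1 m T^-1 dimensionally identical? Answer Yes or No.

No

Left side:
  Ω = V/A (resistance = voltage per current),
      = kg·m²·s⁻³·A⁻².
  So Ω² = kg²·m⁴·s⁻⁶·A⁻⁴.
  T = Wb/m² (flux density = flux per area),
      = kg·s⁻²·A⁻¹.
  So T⁻¹ = kg⁻¹·s²·A.
  Combining: Ω²·s⁻²·T⁻¹ = (kg²·m⁴·s⁻⁶·A⁻⁴) · s⁻² · (kg⁻¹·s²·A) = kg·m⁴·s⁻⁶·A⁻³.
Right side:
  Ω = kg·m²·s⁻³·A⁻².
  So Ω² = kg²·m⁴·s⁻⁶·A⁻⁴.
  J = kg·m²·s⁻².
  So J⁻¹ = kg⁻¹·m⁻²·s².
  N = kg·m·s⁻².
  H = kg·m²·s⁻²·A⁻².
  Hz = s⁻¹.
  So Hz⁻¹ = s.
  T = kg·s⁻²·A⁻¹.
  So T⁻¹ = kg⁻¹·s²·A.
  Combining: Ω²·s⁻³·J⁻¹·N·H·Hz⁻¹·m·T⁻¹ = (kg²·m⁴·s⁻⁶·A⁻⁴) · s⁻³ · (kg⁻¹·m⁻²·s²) · (kg·m·s⁻²) · (kg·m²·s⁻²·A⁻²) · s · m · (kg⁻¹·s²·A) = kg²·m⁶·s⁻⁸·A⁻⁵.
Left is kg·m⁴·s⁻⁶·A⁻³; right is kg²·m⁶·s⁻⁸·A⁻⁵ — different.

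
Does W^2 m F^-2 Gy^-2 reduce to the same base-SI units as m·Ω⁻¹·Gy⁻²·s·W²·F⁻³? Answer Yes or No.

Yes

Left side:
  W = kg·m²·s⁻³.
  So W² = kg²·m⁴·s⁻⁶.
  F = kg⁻¹·m⁻²·s⁴·A².
  So F⁻² = kg²·m⁴·s⁻⁸·A⁻⁴.
  Gy = m²·s⁻².
  So Gy⁻² = m⁻⁴·s⁴.
  Combining: W²·m·F⁻²·Gy⁻² = (kg²·m⁴·s⁻⁶) · m · (kg²·m⁴·s⁻⁸·A⁻⁴) · (m⁻⁴·s⁴) = kg⁴·m⁵·s⁻¹⁰·A⁻⁴.
Right side:
  Ω = V/A (resistance = voltage per current),
      = kg·m²·s⁻³·A⁻².
  So Ω⁻¹ = kg⁻¹·m⁻²·s³·A².
  Gy = J/kg (absorbed dose = energy per mass),
      = m²·s⁻².
  So Gy⁻² = m⁻⁴·s⁴.
  W = J/s (power = energy per time),
      = kg·m²·s⁻³.
  So W² = kg²·m⁴·s⁻⁶.
  F = C/V (capacitance = charge per voltage),
      = A·s/(kg·m²·s⁻³·A⁻¹) (substituting C and V),
      = kg⁻¹·m⁻²·s⁴·A².
  So F⁻³ = kg³·m⁶·s⁻¹²·A⁻⁶.
  Combining: m·Ω⁻¹·Gy⁻²·s·W²·F⁻³ = m · (kg⁻¹·m⁻²·s³·A²) · (m⁻⁴·s⁴) · s · (kg²·m⁴·s⁻⁶) · (kg³·m⁶·s⁻¹²·A⁻⁶) = kg⁴·m⁵·s⁻¹⁰·A⁻⁴.
Both reduce to kg⁴·m⁵·s⁻¹⁰·A⁻⁴.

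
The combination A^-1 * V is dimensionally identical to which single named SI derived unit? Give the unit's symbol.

Ω

V = W/A (potential = power per current),
    = kg·m²·s⁻³·A⁻¹.
Combining: A⁻¹·V = A⁻¹ · (kg·m²·s⁻³·A⁻¹) = kg·m²·s⁻³·A⁻².
kg·m²·s⁻³·A⁻² is the base-SI form of the ohm.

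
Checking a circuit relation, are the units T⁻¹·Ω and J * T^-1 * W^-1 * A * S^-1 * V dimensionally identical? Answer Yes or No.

Left side:
  T = Wb/m² (flux density = flux per area),
      = kg·s⁻²·A⁻¹.
  So T⁻¹ = kg⁻¹·s²·A.
  Ω = V/A (resistance = voltage per current),
      = kg·m²·s⁻³·A⁻².
  Combining: T⁻¹·Ω = (kg⁻¹·s²·A) · (kg·m²·s⁻³·A⁻²) = m²·s⁻¹·A⁻¹.
Right side:
  J = kg·m²·s⁻².
  T = kg·s⁻²·A⁻¹.
  So T⁻¹ = kg⁻¹·s²·A.
  W = kg·m²·s⁻³.
  So W⁻¹ = kg⁻¹·m⁻²·s³.
  S = kg⁻¹·m⁻²·s³·A².
  So S⁻¹ = kg·m²·s⁻³·A⁻².
  V = kg·m²·s⁻³·A⁻¹.
  Combining: J·T⁻¹·W⁻¹·A·S⁻¹·V = (kg·m²·s⁻²) · (kg⁻¹·s²·A) · (kg⁻¹·m⁻²·s³) · A · (kg·m²·s⁻³·A⁻²) · (kg·m²·s⁻³·A⁻¹) = kg·m⁴·s⁻³·A⁻¹.
Left is m²·s⁻¹·A⁻¹; right is kg·m⁴·s⁻³·A⁻¹ — different.

No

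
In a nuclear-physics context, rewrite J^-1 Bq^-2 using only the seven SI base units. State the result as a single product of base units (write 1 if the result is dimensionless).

J = N·m (work = force × distance),
    = kg·m²·s⁻².
So J⁻¹ = kg⁻¹·m⁻²·s².
Bq = 1/s = s⁻¹ (activity is decays per second).
So Bq⁻² = s².
Combining: J⁻¹·Bq⁻² = (kg⁻¹·m⁻²·s²) · s² = kg⁻¹·m⁻²·s⁴.

kg⁻¹·m⁻²·s⁴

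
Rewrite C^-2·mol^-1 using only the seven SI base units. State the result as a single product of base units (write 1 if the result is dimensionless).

C = A·s = s·A (charge = current × time).
So C⁻² = s⁻²·A⁻².
Combining: C⁻²·mol⁻¹ = (s⁻²·A⁻²) · mol⁻¹ = s⁻²·A⁻²·mol⁻¹.

s⁻²·A⁻²·mol⁻¹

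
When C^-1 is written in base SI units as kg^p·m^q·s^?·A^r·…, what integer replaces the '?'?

C = s·A.
So C⁻¹ = s⁻¹·A⁻¹.
The exponent of s is -1.

-1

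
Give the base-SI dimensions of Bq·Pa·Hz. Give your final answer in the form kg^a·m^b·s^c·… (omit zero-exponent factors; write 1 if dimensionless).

Bq = 1/s = s⁻¹ (activity is decays per second).
Pa = N/m² (pressure = force per area),
    = kg·m⁻¹·s⁻².
Hz = 1/s = s⁻¹ (frequency is cycles per second).
Combining: Bq·Pa·Hz = s⁻¹ · (kg·m⁻¹·s⁻²) · s⁻¹ = kg·m⁻¹·s⁻⁴.

kg·m⁻¹·s⁻⁴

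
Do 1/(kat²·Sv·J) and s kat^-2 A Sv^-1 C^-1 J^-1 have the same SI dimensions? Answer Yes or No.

Yes

Left side:
  kat = mol/s = s⁻¹·mol (catalytic activity).
  So kat⁻² = s²·mol⁻².
  Sv = J/kg (equivalent dose = energy per mass),
      = m²·s⁻².
  So Sv⁻¹ = m⁻²·s².
  J = N·m (work = force × distance),
      = kg·m²·s⁻².
  So J⁻¹ = kg⁻¹·m⁻²·s².
  Combining: kat⁻²·Sv⁻¹·J⁻¹ = (s²·mol⁻²) · (m⁻²·s²) · (kg⁻¹·m⁻²·s²) = kg⁻¹·m⁻⁴·s⁶·mol⁻².
Right side:
  kat = s⁻¹·mol.
  So kat⁻² = s²·mol⁻².
  Sv = m²·s⁻².
  So Sv⁻¹ = m⁻²·s².
  C = s·A.
  So C⁻¹ = s⁻¹·A⁻¹.
  J = kg·m²·s⁻².
  So J⁻¹ = kg⁻¹·m⁻²·s².
  Combining: s·kat⁻²·A·Sv⁻¹·C⁻¹·J⁻¹ = s · (s²·mol⁻²) · A · (m⁻²·s²) · (s⁻¹·A⁻¹) · (kg⁻¹·m⁻²·s²) = kg⁻¹·m⁻⁴·s⁶·mol⁻².
Both reduce to kg⁻¹·m⁻⁴·s⁶·mol⁻².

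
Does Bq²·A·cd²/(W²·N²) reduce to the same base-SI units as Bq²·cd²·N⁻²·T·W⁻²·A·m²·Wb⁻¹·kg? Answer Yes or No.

Left side:
  Bq = s⁻¹.
  So Bq² = s⁻².
  W = kg·m²·s⁻³.
  So W⁻² = kg⁻²·m⁻⁴·s⁶.
  N = kg·m·s⁻².
  So N⁻² = kg⁻²·m⁻²·s⁴.
  Combining: Bq²·W⁻²·A·N⁻²·cd² = s⁻² · (kg⁻²·m⁻⁴·s⁶) · A · (kg⁻²·m⁻²·s⁴) · cd² = kg⁻⁴·m⁻⁶·s⁸·A·cd².
Right side:
  Bq = 1/s = s⁻¹ (activity is decays per second).
  So Bq² = s⁻².
  N = kg·m/s² = kg·m·s⁻² (force = mass × acceleration).
  So N⁻² = kg⁻²·m⁻²·s⁴.
  T = Wb/m² (flux density = flux per area),
      = kg·s⁻²·A⁻¹.
  W = J/s (power = energy per time),
      = kg·m²·s⁻³.
  So W⁻² = kg⁻²·m⁻⁴·s⁶.
  Wb = V·s (flux: a volt is a weber per second),
      = kg·m²·s⁻²·A⁻¹.
  So Wb⁻¹ = kg⁻¹·m⁻²·s²·A.
  Combining: Bq²·cd²·N⁻²·T·W⁻²·A·m²·Wb⁻¹·kg = s⁻² · cd² · (kg⁻²·m⁻²·s⁴) · (kg·s⁻²·A⁻¹) · (kg⁻²·m⁻⁴·s⁶) · A · m² · (kg⁻¹·m⁻²·s²·A) · kg = kg⁻³·m⁻⁶·s⁸·A·cd².
Left is kg⁻⁴·m⁻⁶·s⁸·A·cd²; right is kg⁻³·m⁻⁶·s⁸·A·cd² — different.

No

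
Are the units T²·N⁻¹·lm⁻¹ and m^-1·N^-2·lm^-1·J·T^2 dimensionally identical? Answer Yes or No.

Left side:
  T = Wb/m² (flux density = flux per area),
      = kg·s⁻²·A⁻¹.
  So T² = kg²·s⁻⁴·A⁻².
  N = kg·m/s² = kg·m·s⁻² (force = mass × acceleration).
  So N⁻¹ = kg⁻¹·m⁻¹·s².
  lm = cd·sr = cd (luminous flux; sr is dimensionless).
  So lm⁻¹ = cd⁻¹.
  Combining: T²·N⁻¹·lm⁻¹ = (kg²·s⁻⁴·A⁻²) · (kg⁻¹·m⁻¹·s²) · cd⁻¹ = kg·m⁻¹·s⁻²·A⁻²·cd⁻¹.
Right side:
  N = kg·m/s² = kg·m·s⁻² (force = mass × acceleration).
  So N⁻² = kg⁻²·m⁻²·s⁴.
  lm = cd·sr = cd (luminous flux; sr is dimensionless).
  So lm⁻¹ = cd⁻¹.
  J = N·m (work = force × distance),
      = kg·m²·s⁻².
  T = Wb/m² (flux density = flux per area),
      = kg·s⁻²·A⁻¹.
  So T² = kg²·s⁻⁴·A⁻².
  Combining: m⁻¹·N⁻²·lm⁻¹·J·T² = m⁻¹ · (kg⁻²·m⁻²·s⁴) · cd⁻¹ · (kg·m²·s⁻²) · (kg²·s⁻⁴·A⁻²) = kg·m⁻¹·s⁻²·A⁻²·cd⁻¹.
Both reduce to kg·m⁻¹·s⁻²·A⁻²·cd⁻¹.

Yes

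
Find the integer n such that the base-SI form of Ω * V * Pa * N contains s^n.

Ω = kg·m²·s⁻³·A⁻².
V = kg·m²·s⁻³·A⁻¹.
Pa = kg·m⁻¹·s⁻².
N = kg·m·s⁻².
Combining: Ω·V·Pa·N = (kg·m²·s⁻³·A⁻²) · (kg·m²·s⁻³·A⁻¹) · (kg·m⁻¹·s⁻²) · (kg·m·s⁻²) = kg⁴·m⁴·s⁻¹⁰·A⁻³.
The exponent of s is -10.

-10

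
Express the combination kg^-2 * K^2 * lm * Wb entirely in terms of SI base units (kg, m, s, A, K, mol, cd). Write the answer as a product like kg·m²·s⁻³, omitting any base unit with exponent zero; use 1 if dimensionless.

lm = cd.
Wb = kg·m²·s⁻²·A⁻¹.
Combining: kg⁻²·K²·lm·Wb = kg⁻² · K² · cd · (kg·m²·s⁻²·A⁻¹) = kg⁻¹·m²·s⁻²·A⁻¹·K²·cd.

kg⁻¹·m²·s⁻²·A⁻¹·K²·cd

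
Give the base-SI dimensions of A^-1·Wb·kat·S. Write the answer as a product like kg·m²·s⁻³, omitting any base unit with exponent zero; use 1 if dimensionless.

mol

Wb = V·s (flux: a volt is a weber per second),
    = kg·m²·s⁻²·A⁻¹.
kat = mol/s = s⁻¹·mol (catalytic activity).
S = 1/Ω (conductance is reciprocal resistance),
    = kg⁻¹·m⁻²·s³·A².
Combining: A⁻¹·Wb·kat·S = A⁻¹ · (kg·m²·s⁻²·A⁻¹) · (s⁻¹·mol) · (kg⁻¹·m⁻²·s³·A²) = mol.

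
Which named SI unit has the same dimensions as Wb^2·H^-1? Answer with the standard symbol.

Wb = V·s (flux: a volt is a weber per second),
    = kg·m²·s⁻²·A⁻¹.
So Wb² = kg²·m⁴·s⁻⁴·A⁻².
H = Wb/A (inductance = flux per current),
    = kg·m²·s⁻²·A⁻².
So H⁻¹ = kg⁻¹·m⁻²·s²·A².
Combining: Wb²·H⁻¹ = (kg²·m⁴·s⁻⁴·A⁻²) · (kg⁻¹·m⁻²·s²·A²) = kg·m²·s⁻².
kg·m²·s⁻² is the base-SI form of the joule.

J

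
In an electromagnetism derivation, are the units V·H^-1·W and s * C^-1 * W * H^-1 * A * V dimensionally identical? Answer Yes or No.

Yes

Left side:
  V = kg·m²·s⁻³·A⁻¹.
  H = kg·m²·s⁻²·A⁻².
  So H⁻¹ = kg⁻¹·m⁻²·s²·A².
  W = kg·m²·s⁻³.
  Combining: V·H⁻¹·W = (kg·m²·s⁻³·A⁻¹) · (kg⁻¹·m⁻²·s²·A²) · (kg·m²·s⁻³) = kg·m²·s⁻⁴·A.
Right side:
  C = s·A.
  So C⁻¹ = s⁻¹·A⁻¹.
  W = kg·m²·s⁻³.
  H = kg·m²·s⁻²·A⁻².
  So H⁻¹ = kg⁻¹·m⁻²·s²·A².
  V = kg·m²·s⁻³·A⁻¹.
  Combining: s·C⁻¹·W·H⁻¹·A·V = s · (s⁻¹·A⁻¹) · (kg·m²·s⁻³) · (kg⁻¹·m⁻²·s²·A²) · A · (kg·m²·s⁻³·A⁻¹) = kg·m²·s⁻⁴·A.
Both reduce to kg·m²·s⁻⁴·A.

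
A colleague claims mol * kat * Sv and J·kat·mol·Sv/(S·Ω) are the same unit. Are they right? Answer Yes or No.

No

Left side:
  kat = mol/s = s⁻¹·mol (catalytic activity).
  Sv = J/kg (equivalent dose = energy per mass),
      = m²·s⁻².
  Combining: mol·kat·Sv = mol · (s⁻¹·mol) · (m²·s⁻²) = m²·s⁻³·mol².
Right side:
  J = N·m (work = force × distance),
      = kg·m²·s⁻².
  S = 1/Ω (conductance is reciprocal resistance),
      = kg⁻¹·m⁻²·s³·A².
  So S⁻¹ = kg·m²·s⁻³·A⁻².
  kat = mol/s = s⁻¹·mol (catalytic activity).
  Sv = J/kg (equivalent dose = energy per mass),
      = m²·s⁻².
  Ω = V/A (resistance = voltage per current),
      = kg·m²·s⁻³·A⁻².
  So Ω⁻¹ = kg⁻¹·m⁻²·s³·A².
  Combining: J·S⁻¹·kat·mol·Sv·Ω⁻¹ = (kg·m²·s⁻²) · (kg·m²·s⁻³·A⁻²) · (s⁻¹·mol) · mol · (m²·s⁻²) · (kg⁻¹·m⁻²·s³·A²) = kg·m⁴·s⁻⁵·mol².
Left is m²·s⁻³·mol²; right is kg·m⁴·s⁻⁵·mol² — different.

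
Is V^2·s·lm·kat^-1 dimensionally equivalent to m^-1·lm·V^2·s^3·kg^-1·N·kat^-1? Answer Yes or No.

Yes

Left side:
  V = W/A (potential = power per current),
      = kg·m²·s⁻³·A⁻¹.
  So V² = kg²·m⁴·s⁻⁶·A⁻².
  lm = cd·sr = cd (luminous flux; sr is dimensionless).
  kat = mol/s = s⁻¹·mol (catalytic activity).
  So kat⁻¹ = s·mol⁻¹.
  Combining: V²·s·lm·kat⁻¹ = (kg²·m⁴·s⁻⁶·A⁻²) · s · cd · (s·mol⁻¹) = kg²·m⁴·s⁻⁴·A⁻²·mol⁻¹·cd.
Right side:
  lm = cd.
  V = kg·m²·s⁻³·A⁻¹.
  So V² = kg²·m⁴·s⁻⁶·A⁻².
  N = kg·m·s⁻².
  kat = s⁻¹·mol.
  So kat⁻¹ = s·mol⁻¹.
  Combining: m⁻¹·lm·V²·s³·kg⁻¹·N·kat⁻¹ = m⁻¹ · cd · (kg²·m⁴·s⁻⁶·A⁻²) · s³ · kg⁻¹ · (kg·m·s⁻²) · (s·mol⁻¹) = kg²·m⁴·s⁻⁴·A⁻²·mol⁻¹·cd.
Both reduce to kg²·m⁴·s⁻⁴·A⁻²·mol⁻¹·cd.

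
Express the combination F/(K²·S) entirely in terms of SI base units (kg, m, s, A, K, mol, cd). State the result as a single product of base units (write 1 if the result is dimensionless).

s·K⁻²

S = 1/Ω (conductance is reciprocal resistance),
    = kg⁻¹·m⁻²·s³·A².
So S⁻¹ = kg·m²·s⁻³·A⁻².
F = C/V (capacitance = charge per voltage),
    = A·s/(kg·m²·s⁻³·A⁻¹) (substituting C and V),
    = kg⁻¹·m⁻²·s⁴·A².
Combining: K⁻²·S⁻¹·F = K⁻² · (kg·m²·s⁻³·A⁻²) · (kg⁻¹·m⁻²·s⁴·A²) = s·K⁻².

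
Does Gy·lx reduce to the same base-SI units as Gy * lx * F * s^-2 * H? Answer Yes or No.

Yes

Left side:
  Gy = J/kg (absorbed dose = energy per mass),
      = m²·s⁻².
  lx = lm/m² (illuminance = luminous flux per area),
      = m⁻²·cd.
  Combining: Gy·lx = (m²·s⁻²) · (m⁻²·cd) = s⁻²·cd.
Right side:
  Gy = J/kg (absorbed dose = energy per mass),
      = m²·s⁻².
  lx = lm/m² (illuminance = luminous flux per area),
      = m⁻²·cd.
  F = C/V (capacitance = charge per voltage),
      = A·s/(kg·m²·s⁻³·A⁻¹) (substituting C and V),
      = kg⁻¹·m⁻²·s⁴·A².
  H = Wb/A (inductance = flux per current),
      = kg·m²·s⁻²·A⁻².
  Combining: Gy·lx·F·s⁻²·H = (m²·s⁻²) · (m⁻²·cd) · (kg⁻¹·m⁻²·s⁴·A²) · s⁻² · (kg·m²·s⁻²·A⁻²) = s⁻²·cd.
Both reduce to s⁻²·cd.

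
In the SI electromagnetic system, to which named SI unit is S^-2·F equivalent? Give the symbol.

S = kg⁻¹·m⁻²·s³·A².
So S⁻² = kg²·m⁴·s⁻⁶·A⁻⁴.
F = kg⁻¹·m⁻²·s⁴·A².
Combining: S⁻²·F = (kg²·m⁴·s⁻⁶·A⁻⁴) · (kg⁻¹·m⁻²·s⁴·A²) = kg·m²·s⁻²·A⁻².
kg·m²·s⁻²·A⁻² is the base-SI form of the henry.

H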